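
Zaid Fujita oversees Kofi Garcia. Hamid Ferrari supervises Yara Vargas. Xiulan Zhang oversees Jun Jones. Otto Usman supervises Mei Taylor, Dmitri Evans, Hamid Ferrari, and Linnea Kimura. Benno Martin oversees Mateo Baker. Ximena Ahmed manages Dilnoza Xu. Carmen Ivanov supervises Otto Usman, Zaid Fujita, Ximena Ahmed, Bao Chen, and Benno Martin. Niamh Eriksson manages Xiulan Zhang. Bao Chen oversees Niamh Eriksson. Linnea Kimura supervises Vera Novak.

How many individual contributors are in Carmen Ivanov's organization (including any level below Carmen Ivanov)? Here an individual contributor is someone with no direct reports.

8

The people in Carmen Ivanov's organization with no one reporting to them are Mateo Baker, Jun Jones, Dilnoza Xu, Kofi Garcia, Vera Novak, Yara Vargas, Dmitri Evans, Mei Taylor. That is 8.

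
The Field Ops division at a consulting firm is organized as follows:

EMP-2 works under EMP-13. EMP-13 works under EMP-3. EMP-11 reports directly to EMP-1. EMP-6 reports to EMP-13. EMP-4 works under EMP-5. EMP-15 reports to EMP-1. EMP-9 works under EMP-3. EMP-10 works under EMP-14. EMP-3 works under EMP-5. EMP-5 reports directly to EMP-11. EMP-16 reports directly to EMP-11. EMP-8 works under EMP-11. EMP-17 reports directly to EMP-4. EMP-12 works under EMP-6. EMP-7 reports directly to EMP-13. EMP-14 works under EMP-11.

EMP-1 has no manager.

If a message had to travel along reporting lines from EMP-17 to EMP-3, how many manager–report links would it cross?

3

EMP-17 is 2 levels below EMP-5, and EMP-3 is 1 level below EMP-5 (their lowest common manager). The shortest path runs up from EMP-17 to EMP-5 and back down to EMP-3: 2 + 1 = 3 links.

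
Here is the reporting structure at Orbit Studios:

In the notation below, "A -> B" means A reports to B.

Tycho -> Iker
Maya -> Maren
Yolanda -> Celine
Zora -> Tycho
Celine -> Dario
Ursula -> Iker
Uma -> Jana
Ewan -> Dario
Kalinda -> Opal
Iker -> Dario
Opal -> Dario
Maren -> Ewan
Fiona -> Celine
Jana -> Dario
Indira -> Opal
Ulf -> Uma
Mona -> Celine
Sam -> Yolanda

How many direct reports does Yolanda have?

1

Yolanda directly manages Sam. That is 1 direct report.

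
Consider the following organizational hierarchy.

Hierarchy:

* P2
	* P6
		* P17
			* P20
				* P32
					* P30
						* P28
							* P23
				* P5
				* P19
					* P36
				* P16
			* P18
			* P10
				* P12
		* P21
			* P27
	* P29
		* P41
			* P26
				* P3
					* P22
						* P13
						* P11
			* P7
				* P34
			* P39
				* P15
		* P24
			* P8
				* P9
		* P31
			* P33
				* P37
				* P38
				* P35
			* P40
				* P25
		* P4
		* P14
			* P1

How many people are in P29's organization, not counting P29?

P29 directly manages P41, P24, P31, P4, P14. Under P41: P39, P15, P7, P34, P26, P3, P22, P11, P13 (9). Under P24: P8, P9 (2). Under P31: P40, P25, P33, P35, P38, P37 (6). P4 has no reports. Under P14: P1 (1). So P29's organization is 5 direct reports plus everyone under them: 10 + 3 + 7 + 1 + 2 = 23.

23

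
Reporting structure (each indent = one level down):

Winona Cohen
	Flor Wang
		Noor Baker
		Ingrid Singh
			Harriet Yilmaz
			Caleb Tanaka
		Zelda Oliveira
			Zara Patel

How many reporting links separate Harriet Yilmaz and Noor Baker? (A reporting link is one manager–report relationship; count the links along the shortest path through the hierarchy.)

Harriet Yilmaz is 2 levels below Flor Wang, and Noor Baker is 1 level below Flor Wang (their lowest common manager). The shortest path runs up from Harriet Yilmaz to Flor Wang and back down to Noor Baker: 2 + 1 = 3 links.

3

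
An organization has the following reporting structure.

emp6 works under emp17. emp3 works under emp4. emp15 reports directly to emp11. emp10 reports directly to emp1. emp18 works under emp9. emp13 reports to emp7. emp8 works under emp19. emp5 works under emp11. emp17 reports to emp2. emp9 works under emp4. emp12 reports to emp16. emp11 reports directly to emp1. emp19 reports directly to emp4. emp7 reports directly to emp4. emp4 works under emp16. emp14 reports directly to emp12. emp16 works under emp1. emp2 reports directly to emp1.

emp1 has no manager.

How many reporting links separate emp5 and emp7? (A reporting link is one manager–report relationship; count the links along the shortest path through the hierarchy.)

5

emp5 is 2 levels below emp1, and emp7 is 3 levels below emp1 (their lowest common manager). The shortest path runs up from emp5 to emp1 and back down to emp7: 2 + 3 = 5 links.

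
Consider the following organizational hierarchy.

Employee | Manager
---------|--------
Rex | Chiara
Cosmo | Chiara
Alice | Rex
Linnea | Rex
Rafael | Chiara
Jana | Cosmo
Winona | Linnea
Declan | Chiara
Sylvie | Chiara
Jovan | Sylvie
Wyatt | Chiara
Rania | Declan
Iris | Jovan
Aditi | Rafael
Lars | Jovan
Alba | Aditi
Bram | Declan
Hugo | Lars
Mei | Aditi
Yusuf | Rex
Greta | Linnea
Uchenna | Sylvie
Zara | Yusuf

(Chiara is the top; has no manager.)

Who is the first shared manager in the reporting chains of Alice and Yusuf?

Alice's chain of managers is Rex, Chiara. Yusuf's chain of managers is Rex, Chiara. The first manager that appears in both chains is Rex.

Rex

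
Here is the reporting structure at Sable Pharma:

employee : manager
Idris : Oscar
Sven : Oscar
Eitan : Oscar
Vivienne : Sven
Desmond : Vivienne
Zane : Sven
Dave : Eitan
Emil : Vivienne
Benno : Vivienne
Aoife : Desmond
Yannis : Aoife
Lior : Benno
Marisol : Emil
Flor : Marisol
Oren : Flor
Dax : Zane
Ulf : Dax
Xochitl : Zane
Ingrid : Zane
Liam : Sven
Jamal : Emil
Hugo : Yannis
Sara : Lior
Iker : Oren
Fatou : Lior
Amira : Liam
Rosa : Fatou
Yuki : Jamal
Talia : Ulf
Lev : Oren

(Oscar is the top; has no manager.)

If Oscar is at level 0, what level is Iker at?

7

Chain from Iker up to Oscar: Iker → Oren → Flor → Marisol → Emil → Vivienne → Sven → Oscar. That is 7 steps up, so Iker is 7 levels below Oscar.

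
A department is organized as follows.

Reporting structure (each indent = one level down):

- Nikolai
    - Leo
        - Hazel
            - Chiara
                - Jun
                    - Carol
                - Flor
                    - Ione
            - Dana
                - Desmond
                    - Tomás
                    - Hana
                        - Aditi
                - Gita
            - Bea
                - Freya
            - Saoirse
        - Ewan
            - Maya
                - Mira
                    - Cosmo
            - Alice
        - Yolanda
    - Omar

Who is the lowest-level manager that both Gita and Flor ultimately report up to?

Hazel

Gita's chain of managers is Dana, Hazel, Leo, Nikolai. Flor's chain of managers is Chiara, Hazel, Leo, Nikolai. The first manager that appears in both chains is Hazel.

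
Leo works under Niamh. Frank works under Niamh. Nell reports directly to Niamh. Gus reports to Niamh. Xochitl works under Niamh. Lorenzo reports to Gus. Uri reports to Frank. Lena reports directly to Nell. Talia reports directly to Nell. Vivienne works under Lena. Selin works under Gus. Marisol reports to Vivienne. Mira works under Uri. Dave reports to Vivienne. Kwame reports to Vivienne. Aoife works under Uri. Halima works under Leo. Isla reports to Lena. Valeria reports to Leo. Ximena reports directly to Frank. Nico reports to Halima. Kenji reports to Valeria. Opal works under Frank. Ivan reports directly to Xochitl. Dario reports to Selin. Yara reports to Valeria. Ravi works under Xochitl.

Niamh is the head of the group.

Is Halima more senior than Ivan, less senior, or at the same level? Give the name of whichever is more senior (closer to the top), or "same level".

Both Halima and Ivan are 2 levels below Niamh.

same level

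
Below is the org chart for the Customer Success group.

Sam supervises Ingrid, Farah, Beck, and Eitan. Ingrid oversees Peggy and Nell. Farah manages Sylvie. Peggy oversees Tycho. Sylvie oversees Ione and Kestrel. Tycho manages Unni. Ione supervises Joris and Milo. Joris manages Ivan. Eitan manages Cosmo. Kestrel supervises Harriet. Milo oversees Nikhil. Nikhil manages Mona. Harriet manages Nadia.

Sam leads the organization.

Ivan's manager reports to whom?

Ione

Ivan reports to Joris, and Joris reports to Ione. So Ivan's skip-level manager is Ione.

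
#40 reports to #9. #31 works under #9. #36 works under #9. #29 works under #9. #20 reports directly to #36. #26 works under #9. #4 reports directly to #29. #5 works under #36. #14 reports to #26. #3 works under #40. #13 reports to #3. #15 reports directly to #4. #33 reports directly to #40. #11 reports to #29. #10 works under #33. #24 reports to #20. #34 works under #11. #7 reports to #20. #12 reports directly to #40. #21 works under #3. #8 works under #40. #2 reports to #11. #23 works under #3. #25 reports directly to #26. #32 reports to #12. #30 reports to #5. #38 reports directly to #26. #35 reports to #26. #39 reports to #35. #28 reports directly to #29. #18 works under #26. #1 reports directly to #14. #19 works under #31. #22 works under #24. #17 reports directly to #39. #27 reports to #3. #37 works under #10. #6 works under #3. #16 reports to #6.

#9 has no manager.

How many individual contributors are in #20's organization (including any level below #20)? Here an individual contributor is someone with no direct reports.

2

The people in #20's organization with no one reporting to them are #7, #22. That is 2.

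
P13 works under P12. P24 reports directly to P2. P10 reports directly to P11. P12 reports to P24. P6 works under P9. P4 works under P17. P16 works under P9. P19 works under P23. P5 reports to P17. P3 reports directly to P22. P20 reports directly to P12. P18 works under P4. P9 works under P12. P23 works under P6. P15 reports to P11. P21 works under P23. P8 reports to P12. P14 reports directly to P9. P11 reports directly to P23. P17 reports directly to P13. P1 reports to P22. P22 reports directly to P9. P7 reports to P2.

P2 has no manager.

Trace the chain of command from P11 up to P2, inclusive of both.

P11 reports to P23. P23 reports to P6. P6 reports to P9. P9 reports to P12. P12 reports to P24. P24 reports to P2. P2 is at the top.

P11 -> P23 -> P6 -> P9 -> P12 -> P24 -> P2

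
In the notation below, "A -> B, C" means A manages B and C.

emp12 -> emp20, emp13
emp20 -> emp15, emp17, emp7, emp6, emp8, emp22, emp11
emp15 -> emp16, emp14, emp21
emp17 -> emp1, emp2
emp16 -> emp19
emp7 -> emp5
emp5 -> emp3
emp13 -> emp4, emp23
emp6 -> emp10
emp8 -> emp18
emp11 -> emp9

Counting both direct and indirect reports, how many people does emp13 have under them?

emp13 directly manages emp4, emp23. emp4 has no reports. emp23 has no reports. So emp13's organization is 2 direct reports plus everyone under them: 1 + 1 = 2.

2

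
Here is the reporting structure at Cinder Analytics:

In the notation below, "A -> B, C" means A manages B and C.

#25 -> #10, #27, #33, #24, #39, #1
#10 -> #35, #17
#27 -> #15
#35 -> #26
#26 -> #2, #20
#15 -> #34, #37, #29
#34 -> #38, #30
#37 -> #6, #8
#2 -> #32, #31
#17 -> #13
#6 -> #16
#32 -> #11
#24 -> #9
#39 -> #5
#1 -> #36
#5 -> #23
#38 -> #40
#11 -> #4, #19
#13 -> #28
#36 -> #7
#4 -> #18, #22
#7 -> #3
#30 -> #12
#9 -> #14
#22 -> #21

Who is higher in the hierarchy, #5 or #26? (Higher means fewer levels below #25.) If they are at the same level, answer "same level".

#5

#5 is 2 levels below #25; #26 is 3. #5 is higher.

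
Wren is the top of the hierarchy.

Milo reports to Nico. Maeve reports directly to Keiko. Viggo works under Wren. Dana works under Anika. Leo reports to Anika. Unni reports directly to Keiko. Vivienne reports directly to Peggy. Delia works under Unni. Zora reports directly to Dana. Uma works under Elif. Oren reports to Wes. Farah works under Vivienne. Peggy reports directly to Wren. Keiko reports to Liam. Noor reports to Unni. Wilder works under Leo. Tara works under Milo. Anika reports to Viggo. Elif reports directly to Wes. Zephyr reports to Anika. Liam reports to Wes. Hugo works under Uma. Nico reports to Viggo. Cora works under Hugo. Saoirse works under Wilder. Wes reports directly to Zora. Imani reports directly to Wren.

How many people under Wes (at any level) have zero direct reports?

5

The people in Wes's organization with no one reporting to them are Cora, Oren, Maeve, Delia, Noor. That is 5.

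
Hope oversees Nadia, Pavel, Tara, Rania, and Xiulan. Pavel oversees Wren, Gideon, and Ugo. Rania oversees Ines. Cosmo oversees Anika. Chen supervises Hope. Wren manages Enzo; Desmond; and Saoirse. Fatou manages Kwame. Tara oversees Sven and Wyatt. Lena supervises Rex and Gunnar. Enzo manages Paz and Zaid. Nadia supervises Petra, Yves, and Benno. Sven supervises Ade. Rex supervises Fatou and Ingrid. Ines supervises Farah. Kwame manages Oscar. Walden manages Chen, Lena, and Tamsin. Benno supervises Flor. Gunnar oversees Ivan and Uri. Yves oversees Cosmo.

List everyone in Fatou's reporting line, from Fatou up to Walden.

Fatou -> Rex -> Lena -> Walden

Fatou reports to Rex. Rex reports to Lena. Lena reports to Walden. Walden is at the top.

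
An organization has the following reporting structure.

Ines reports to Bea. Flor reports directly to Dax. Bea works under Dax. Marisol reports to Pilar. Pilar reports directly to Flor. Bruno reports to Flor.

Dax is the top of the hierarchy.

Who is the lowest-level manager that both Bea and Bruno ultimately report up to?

Dax

Bea's chain of managers is Dax. Bruno's chain of managers is Flor, Dax. The first manager that appears in both chains is Dax.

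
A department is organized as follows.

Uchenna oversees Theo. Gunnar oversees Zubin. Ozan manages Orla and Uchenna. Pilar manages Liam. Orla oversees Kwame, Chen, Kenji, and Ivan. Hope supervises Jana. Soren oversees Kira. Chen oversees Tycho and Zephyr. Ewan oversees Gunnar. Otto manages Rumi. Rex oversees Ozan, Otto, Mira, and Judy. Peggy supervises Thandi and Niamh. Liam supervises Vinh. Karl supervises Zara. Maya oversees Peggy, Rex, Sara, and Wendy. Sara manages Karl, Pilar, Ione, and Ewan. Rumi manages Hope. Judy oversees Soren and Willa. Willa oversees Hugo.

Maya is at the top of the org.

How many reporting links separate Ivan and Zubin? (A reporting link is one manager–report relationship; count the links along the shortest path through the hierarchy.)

8

Ivan is 4 levels below Maya, and Zubin is 4 levels below Maya (their lowest common manager). The shortest path runs up from Ivan to Maya and back down to Zubin: 4 + 4 = 8 links.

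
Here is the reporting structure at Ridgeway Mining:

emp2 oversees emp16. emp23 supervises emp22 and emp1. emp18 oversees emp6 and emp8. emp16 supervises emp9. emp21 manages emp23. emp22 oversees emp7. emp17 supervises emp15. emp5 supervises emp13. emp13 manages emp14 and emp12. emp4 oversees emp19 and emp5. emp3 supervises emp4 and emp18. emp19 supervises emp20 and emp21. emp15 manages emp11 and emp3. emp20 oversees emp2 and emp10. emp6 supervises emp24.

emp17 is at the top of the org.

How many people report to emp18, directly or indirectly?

emp18 directly manages emp6, emp8. Under emp6: emp24 (1). emp8 has no reports. So emp18's organization is 2 direct reports plus everyone under them: 2 + 1 = 3.

3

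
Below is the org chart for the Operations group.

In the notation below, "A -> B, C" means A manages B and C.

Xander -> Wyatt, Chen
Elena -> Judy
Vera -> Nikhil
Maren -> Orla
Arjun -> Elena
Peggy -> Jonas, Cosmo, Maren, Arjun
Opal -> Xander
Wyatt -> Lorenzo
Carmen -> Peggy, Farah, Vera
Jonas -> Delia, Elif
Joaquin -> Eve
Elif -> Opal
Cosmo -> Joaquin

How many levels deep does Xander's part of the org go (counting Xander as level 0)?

2

The longest chain under Xander runs Xander → Wyatt → Lorenzo, which is 2 levels below Xander.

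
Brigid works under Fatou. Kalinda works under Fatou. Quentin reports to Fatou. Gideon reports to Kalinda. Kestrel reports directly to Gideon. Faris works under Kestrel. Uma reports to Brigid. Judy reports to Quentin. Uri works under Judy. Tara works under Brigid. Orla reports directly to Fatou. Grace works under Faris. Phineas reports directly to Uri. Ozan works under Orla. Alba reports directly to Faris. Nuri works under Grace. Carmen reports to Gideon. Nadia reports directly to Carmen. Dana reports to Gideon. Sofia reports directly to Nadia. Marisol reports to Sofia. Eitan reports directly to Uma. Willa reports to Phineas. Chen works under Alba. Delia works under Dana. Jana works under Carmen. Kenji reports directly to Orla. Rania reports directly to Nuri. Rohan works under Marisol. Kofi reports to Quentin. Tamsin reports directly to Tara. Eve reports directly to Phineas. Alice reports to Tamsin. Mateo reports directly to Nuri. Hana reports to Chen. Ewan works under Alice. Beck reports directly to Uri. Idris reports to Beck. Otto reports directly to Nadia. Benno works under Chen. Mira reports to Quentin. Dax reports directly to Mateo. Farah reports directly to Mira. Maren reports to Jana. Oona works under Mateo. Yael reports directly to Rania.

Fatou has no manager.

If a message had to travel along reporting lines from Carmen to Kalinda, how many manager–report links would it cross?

Carmen is in Kalinda's organization: the chain from Carmen up to Kalinda is Carmen → Gideon → Kalinda, which is 2 links.

2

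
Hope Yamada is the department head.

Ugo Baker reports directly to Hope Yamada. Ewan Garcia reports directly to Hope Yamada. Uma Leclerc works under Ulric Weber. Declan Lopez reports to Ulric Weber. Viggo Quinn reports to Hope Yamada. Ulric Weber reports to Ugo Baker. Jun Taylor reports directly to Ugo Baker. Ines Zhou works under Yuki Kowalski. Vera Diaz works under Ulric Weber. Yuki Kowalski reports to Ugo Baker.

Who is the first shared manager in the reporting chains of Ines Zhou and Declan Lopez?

Ugo Baker

Ines Zhou's chain of managers is Yuki Kowalski, Ugo Baker, Hope Yamada. Declan Lopez's chain of managers is Ulric Weber, Ugo Baker, Hope Yamada. The first manager that appears in both chains is Ugo Baker.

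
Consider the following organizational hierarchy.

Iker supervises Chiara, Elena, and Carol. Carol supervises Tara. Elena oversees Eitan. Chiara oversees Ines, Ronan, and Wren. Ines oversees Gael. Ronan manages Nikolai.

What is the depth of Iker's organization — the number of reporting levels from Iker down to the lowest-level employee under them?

The longest chain under Iker runs Iker → Chiara → Ronan → Nikolai, which is 3 levels below Iker.

3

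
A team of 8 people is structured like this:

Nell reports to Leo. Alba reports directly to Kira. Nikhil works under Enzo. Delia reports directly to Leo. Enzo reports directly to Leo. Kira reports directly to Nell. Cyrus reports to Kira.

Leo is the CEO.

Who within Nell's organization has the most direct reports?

Direct-report counts within Nell's organization: Nell has 1; Kira has 2. The largest is 2, held by Kira.

Kira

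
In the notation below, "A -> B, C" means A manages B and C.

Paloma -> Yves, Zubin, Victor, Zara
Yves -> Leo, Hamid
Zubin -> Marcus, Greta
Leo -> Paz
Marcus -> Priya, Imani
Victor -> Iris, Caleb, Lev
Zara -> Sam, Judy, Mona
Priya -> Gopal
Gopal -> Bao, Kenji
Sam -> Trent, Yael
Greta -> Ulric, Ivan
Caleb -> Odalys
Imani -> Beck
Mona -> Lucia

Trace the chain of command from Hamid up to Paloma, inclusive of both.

Hamid -> Yves -> Paloma

Hamid reports to Yves. Yves reports to Paloma. Paloma is at the top.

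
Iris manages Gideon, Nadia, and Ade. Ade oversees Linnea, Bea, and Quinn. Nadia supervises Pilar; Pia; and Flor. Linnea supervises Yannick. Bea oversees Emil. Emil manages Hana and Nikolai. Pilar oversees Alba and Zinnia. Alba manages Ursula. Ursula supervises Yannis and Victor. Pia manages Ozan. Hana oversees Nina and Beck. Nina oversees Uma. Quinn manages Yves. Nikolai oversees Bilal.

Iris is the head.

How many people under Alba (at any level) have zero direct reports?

The people in Alba's organization with no one reporting to them are Victor, Yannis. That is 2.

2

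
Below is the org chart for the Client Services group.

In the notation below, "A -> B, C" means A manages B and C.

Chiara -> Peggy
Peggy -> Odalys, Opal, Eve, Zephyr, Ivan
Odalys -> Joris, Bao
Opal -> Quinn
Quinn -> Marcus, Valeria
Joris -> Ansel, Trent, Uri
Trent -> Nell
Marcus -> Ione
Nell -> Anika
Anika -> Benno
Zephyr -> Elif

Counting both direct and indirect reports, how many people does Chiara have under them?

Chiara directly manages Peggy. Under Peggy: Ivan, Zephyr, Elif, Eve, Opal, Quinn, Valeria, Marcus, Ione, Odalys, Bao, Joris, Uri, Trent, Nell, Anika, Benno, Ansel (18). That's 19 in total.

19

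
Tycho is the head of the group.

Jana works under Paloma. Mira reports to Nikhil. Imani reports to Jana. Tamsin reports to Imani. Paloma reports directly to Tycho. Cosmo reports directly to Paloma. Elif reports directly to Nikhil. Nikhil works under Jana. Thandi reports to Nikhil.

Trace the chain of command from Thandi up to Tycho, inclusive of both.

Thandi reports to Nikhil. Nikhil reports to Jana. Jana reports to Paloma. Paloma reports to Tycho. Tycho is at the top.

Thandi -> Nikhil -> Jana -> Paloma -> Tycho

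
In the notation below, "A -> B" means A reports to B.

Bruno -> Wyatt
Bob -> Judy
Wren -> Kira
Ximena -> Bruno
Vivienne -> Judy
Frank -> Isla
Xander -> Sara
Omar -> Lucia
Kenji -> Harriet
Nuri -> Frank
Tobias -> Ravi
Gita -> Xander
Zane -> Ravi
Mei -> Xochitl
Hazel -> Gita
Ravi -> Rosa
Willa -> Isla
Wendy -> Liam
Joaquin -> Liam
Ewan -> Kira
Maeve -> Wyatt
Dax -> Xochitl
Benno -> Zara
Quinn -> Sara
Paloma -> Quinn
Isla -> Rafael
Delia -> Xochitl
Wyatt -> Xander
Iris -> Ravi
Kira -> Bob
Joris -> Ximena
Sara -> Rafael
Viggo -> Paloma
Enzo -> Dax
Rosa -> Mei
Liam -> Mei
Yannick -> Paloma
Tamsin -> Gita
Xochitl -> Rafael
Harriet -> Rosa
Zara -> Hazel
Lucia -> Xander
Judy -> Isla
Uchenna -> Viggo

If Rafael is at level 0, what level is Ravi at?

Chain from Ravi up to Rafael: Ravi → Rosa → Mei → Xochitl → Rafael. That is 4 steps up, so Ravi is 4 levels below Rafael.

4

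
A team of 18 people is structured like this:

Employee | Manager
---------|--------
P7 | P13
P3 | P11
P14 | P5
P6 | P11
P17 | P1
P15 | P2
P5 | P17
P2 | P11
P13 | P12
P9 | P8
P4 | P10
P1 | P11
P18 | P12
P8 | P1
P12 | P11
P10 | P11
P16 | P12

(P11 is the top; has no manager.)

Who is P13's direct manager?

P13 reports directly to P12.

P12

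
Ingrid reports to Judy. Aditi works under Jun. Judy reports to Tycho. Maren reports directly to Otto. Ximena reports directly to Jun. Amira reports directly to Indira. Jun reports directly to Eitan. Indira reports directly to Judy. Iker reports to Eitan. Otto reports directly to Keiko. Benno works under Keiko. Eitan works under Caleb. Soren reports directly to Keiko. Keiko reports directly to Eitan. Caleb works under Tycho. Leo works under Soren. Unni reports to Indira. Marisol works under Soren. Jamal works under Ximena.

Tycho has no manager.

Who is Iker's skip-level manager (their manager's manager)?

Caleb

Iker reports to Eitan, and Eitan reports to Caleb. So Iker's skip-level manager is Caleb.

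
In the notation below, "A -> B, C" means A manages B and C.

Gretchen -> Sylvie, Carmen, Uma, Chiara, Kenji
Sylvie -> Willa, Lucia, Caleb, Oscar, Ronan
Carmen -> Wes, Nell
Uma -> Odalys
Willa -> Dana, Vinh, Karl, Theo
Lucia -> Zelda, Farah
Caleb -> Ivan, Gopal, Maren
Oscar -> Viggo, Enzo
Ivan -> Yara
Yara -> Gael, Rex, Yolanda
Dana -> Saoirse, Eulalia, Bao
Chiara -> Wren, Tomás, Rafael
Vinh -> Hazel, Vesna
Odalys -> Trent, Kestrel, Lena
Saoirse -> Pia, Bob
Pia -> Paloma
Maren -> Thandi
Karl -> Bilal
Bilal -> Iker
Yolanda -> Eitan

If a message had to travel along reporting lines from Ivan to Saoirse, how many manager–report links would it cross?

5

Ivan is 2 levels below Sylvie, and Saoirse is 3 levels below Sylvie (their lowest common manager). The shortest path runs up from Ivan to Sylvie and back down to Saoirse: 2 + 3 = 5 links.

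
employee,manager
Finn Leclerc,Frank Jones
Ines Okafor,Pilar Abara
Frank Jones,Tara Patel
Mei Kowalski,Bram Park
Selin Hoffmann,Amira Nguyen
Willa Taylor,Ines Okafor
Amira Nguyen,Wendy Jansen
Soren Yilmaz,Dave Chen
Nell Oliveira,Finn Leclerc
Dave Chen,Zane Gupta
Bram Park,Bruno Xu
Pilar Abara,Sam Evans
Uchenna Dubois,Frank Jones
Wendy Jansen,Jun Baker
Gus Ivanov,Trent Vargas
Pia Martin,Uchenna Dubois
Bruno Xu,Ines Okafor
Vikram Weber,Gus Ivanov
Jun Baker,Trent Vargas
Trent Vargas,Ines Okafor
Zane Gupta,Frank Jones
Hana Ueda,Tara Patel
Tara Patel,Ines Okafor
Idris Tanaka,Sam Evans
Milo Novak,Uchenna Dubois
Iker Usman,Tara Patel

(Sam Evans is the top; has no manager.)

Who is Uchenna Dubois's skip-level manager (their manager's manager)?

Uchenna Dubois reports to Frank Jones, and Frank Jones reports to Tara Patel. So Uchenna Dubois's skip-level manager is Tara Patel.

Tara Patel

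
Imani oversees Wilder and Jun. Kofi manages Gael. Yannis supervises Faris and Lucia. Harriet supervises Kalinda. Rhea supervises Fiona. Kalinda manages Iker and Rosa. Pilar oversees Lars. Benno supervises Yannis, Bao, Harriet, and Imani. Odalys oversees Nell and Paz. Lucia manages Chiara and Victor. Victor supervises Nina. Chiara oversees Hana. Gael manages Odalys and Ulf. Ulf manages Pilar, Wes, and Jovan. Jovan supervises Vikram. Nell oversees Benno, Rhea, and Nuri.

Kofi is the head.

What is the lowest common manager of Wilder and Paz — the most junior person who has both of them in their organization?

Odalys

Wilder's chain of managers is Imani, Benno, Nell, Odalys, Gael, Kofi. Paz's chain of managers is Odalys, Gael, Kofi. The first manager that appears in both chains is Odalys.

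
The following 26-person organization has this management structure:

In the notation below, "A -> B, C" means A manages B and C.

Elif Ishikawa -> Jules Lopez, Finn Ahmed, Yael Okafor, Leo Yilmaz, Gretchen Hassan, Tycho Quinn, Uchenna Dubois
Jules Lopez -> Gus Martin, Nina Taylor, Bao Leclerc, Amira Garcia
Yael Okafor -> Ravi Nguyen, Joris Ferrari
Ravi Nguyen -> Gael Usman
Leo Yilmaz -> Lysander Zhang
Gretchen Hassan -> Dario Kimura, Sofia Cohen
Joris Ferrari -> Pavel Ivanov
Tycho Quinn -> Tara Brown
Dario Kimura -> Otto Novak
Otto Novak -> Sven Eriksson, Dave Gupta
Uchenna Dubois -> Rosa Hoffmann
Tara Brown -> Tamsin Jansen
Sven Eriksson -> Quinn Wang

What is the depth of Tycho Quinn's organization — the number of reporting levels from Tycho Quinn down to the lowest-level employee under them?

2

The longest chain under Tycho Quinn runs Tycho Quinn → Tara Brown → Tamsin Jansen, which is 2 levels below Tycho Quinn.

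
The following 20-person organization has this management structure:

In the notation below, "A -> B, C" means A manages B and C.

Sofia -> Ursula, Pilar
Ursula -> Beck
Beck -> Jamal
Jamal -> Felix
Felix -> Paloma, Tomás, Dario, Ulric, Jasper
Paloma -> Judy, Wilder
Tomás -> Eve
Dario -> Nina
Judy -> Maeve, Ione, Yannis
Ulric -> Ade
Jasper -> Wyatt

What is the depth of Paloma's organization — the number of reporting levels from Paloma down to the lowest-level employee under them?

2

The longest chain under Paloma runs Paloma → Judy → Yannis, which is 2 levels below Paloma.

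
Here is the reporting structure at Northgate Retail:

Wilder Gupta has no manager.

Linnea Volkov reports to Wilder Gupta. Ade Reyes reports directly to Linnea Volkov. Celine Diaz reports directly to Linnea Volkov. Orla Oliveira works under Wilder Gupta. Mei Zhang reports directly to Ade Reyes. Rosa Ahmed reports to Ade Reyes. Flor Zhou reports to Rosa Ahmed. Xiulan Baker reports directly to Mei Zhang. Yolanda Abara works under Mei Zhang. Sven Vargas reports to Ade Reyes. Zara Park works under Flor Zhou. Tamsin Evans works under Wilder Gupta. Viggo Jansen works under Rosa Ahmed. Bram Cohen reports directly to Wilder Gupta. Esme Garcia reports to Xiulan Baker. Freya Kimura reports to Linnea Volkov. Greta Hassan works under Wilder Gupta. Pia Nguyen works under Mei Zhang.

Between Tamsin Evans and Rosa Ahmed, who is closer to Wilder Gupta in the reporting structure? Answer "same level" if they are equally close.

Tamsin Evans is 1 level below Wilder Gupta; Rosa Ahmed is 3. Tamsin Evans is higher.

Tamsin Evans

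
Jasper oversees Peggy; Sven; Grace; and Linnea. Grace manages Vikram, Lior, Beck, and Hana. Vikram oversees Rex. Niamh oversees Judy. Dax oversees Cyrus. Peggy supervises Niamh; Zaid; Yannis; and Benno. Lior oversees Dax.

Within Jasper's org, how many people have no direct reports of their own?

The people in Jasper's organization with no one reporting to them are Linnea, Sven, Yannis, Benno, Zaid, Judy, Hana, Beck, Cyrus, Rex. That is 10.

10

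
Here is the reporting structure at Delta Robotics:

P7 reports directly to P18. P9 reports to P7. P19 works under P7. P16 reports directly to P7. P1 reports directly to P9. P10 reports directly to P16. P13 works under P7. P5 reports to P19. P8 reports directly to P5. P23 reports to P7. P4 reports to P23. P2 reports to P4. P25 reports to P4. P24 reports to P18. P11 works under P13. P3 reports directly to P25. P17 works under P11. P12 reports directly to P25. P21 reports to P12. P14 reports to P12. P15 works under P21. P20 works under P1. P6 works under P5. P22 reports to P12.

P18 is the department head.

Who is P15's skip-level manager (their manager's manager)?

P15 reports to P21, and P21 reports to P12. So P15's skip-level manager is P12.

P12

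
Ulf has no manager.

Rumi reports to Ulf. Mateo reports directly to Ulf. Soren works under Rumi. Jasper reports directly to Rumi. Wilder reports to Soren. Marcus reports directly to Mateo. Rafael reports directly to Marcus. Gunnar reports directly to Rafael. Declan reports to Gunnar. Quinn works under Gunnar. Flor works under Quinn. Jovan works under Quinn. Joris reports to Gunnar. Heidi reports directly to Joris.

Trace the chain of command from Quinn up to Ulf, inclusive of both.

Quinn -> Gunnar -> Rafael -> Marcus -> Mateo -> Ulf

Quinn reports to Gunnar. Gunnar reports to Rafael. Rafael reports to Marcus. Marcus reports to Mateo. Mateo reports to Ulf. Ulf is at the top.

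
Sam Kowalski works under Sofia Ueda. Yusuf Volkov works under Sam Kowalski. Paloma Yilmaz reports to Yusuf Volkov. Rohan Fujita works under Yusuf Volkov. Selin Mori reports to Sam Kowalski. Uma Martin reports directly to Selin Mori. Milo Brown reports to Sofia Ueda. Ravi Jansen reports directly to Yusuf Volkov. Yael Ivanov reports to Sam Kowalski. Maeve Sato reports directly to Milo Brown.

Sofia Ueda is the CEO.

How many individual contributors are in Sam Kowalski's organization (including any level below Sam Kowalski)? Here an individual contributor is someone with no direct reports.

5

The people in Sam Kowalski's organization with no one reporting to them are Yael Ivanov, Uma Martin, Ravi Jansen, Rohan Fujita, Paloma Yilmaz. That is 5.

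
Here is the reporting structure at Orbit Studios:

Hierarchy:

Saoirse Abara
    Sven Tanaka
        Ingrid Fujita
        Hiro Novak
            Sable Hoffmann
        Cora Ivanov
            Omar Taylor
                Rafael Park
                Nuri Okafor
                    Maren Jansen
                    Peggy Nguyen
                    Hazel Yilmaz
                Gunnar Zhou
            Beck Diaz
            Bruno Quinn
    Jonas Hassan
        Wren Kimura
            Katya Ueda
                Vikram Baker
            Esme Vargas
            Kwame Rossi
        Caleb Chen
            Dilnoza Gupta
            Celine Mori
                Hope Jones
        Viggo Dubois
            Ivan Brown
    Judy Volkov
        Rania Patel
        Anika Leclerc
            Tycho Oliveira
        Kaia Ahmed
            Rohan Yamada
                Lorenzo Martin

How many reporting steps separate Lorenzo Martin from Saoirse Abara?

4

Chain from Lorenzo Martin up to Saoirse Abara: Lorenzo Martin → Rohan Yamada → Kaia Ahmed → Judy Volkov → Saoirse Abara. That is 4 steps up, so Lorenzo Martin is 4 levels below Saoirse Abara.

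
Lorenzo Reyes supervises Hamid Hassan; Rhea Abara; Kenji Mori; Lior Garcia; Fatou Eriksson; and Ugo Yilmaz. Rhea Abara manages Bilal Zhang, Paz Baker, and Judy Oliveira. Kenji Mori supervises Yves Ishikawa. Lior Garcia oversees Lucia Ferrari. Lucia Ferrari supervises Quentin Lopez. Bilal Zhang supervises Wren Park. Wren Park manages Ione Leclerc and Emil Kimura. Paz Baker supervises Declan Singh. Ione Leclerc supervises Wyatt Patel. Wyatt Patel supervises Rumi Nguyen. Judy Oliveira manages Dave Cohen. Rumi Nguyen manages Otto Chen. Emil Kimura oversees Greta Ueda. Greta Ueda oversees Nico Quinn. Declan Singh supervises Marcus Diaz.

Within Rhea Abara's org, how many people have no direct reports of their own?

4

The people in Rhea Abara's organization with no one reporting to them are Dave Cohen, Marcus Diaz, Nico Quinn, Otto Chen. That is 4.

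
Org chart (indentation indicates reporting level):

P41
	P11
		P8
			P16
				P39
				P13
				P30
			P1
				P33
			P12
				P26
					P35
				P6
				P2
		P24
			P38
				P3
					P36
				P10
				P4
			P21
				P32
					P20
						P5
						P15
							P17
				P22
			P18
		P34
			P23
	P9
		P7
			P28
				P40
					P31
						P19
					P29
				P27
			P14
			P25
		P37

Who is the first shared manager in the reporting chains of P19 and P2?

P41

P19's chain of managers is P31, P40, P28, P7, P9, P41. P2's chain of managers is P12, P8, P11, P41. The first manager that appears in both chains is P41.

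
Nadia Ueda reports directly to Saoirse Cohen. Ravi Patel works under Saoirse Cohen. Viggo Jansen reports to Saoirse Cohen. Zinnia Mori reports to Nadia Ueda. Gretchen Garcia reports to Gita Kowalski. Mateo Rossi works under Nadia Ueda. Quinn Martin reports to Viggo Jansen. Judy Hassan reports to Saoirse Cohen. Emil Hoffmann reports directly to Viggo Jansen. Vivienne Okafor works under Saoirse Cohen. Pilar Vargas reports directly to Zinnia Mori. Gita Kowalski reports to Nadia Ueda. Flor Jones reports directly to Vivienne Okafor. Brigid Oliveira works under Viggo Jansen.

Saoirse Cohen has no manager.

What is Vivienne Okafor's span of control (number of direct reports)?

1

Vivienne Okafor directly manages Flor Jones. That is 1 direct report.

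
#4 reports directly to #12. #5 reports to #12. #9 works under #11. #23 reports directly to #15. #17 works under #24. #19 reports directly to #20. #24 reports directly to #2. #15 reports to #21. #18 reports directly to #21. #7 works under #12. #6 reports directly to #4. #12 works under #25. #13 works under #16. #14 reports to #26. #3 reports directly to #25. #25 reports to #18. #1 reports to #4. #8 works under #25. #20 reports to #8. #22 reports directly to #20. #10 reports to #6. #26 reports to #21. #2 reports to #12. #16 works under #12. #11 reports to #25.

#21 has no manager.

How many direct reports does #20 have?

#20 directly manages #19, #22. That is 2 direct reports.

2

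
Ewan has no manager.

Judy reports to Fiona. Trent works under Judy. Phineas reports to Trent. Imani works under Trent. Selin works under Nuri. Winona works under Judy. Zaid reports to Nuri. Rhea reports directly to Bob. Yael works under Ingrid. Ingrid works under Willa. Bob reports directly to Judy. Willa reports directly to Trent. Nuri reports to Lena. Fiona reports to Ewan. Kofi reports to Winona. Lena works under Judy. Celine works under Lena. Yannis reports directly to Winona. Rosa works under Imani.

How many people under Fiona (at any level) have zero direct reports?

9

The people in Fiona's organization with no one reporting to them are Kofi, Yannis, Rhea, Phineas, Rosa, Yael, Celine, Selin, Zaid. That is 9.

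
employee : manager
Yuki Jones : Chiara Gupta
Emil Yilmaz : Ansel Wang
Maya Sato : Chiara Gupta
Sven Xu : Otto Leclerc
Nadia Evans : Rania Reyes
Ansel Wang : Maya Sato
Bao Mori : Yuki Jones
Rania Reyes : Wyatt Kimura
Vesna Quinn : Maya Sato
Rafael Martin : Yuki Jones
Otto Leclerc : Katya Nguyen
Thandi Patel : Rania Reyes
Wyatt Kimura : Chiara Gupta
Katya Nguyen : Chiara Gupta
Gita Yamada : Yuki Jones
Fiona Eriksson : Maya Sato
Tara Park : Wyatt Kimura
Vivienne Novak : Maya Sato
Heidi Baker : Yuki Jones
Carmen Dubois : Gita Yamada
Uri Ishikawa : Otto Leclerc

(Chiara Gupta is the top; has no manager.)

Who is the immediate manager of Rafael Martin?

Yuki Jones

Rafael Martin reports directly to Yuki Jones.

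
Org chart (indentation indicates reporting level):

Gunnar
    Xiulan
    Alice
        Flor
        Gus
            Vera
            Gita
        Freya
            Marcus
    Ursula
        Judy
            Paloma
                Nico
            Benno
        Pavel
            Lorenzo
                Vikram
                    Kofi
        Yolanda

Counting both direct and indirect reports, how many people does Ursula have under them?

Ursula directly manages Judy, Pavel, Yolanda. Under Judy: Benno, Paloma, Nico (3). Under Pavel: Lorenzo, Vikram, Kofi (3). Yolanda has no reports. So Ursula's organization is 3 direct reports plus everyone under them: 4 + 4 + 1 = 9.

9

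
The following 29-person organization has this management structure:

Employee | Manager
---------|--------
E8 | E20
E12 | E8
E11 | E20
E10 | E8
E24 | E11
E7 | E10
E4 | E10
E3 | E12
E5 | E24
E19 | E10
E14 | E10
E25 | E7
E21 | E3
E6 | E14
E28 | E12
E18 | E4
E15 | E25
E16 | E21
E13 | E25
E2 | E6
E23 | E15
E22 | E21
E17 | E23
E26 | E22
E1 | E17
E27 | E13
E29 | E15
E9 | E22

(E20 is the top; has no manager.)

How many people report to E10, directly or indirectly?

E10 directly manages E7, E4, E19, E14. Under E7: E25, E13, E27, E15, E29, E23, E17, E1 (8). Under E4: E18 (1). E19 has no reports. Under E14: E6, E2 (2). So E10's organization is 4 direct reports plus everyone under them: 9 + 2 + 1 + 3 = 15.

15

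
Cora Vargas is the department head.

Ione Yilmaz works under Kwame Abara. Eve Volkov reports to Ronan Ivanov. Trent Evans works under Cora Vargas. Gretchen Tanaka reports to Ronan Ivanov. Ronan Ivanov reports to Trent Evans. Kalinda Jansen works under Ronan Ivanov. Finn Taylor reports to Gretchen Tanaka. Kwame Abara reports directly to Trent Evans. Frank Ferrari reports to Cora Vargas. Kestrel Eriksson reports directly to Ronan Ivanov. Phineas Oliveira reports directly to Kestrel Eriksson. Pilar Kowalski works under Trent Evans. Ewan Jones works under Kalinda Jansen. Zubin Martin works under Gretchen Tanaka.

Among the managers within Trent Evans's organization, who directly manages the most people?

Ronan Ivanov

Direct-report counts within Trent Evans's organization: Trent Evans has 3; Ronan Ivanov has 4; Kestrel Eriksson has 1; Gretchen Tanaka has 2; Kalinda Jansen has 1; Kwame Abara has 1. The largest is 4, held by Ronan Ivanov.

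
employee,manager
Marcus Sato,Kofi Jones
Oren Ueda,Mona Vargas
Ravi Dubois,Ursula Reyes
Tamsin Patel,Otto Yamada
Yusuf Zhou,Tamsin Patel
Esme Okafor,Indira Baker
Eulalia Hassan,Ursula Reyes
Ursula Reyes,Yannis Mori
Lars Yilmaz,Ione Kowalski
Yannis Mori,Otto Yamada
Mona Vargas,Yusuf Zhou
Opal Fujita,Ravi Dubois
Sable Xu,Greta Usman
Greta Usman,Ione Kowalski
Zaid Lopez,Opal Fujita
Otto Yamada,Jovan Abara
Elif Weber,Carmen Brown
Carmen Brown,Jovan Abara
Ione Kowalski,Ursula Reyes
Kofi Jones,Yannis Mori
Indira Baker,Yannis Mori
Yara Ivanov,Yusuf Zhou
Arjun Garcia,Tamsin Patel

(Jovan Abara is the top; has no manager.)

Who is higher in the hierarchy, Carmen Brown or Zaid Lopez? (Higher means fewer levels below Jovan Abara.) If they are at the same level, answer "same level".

Carmen Brown is 1 level below Jovan Abara; Zaid Lopez is 6. Carmen Brown is higher.

Carmen Brown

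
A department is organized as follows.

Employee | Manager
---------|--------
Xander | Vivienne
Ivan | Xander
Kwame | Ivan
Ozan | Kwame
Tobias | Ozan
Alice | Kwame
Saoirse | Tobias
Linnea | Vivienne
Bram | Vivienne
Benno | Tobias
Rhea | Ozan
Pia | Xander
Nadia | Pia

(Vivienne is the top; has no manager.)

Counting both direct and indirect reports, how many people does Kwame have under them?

6

Kwame directly manages Ozan, Alice. Under Ozan: Rhea, Tobias, Benno, Saoirse (4). Alice has no reports. So Kwame's organization is 2 direct reports plus everyone under them: 5 + 1 = 6.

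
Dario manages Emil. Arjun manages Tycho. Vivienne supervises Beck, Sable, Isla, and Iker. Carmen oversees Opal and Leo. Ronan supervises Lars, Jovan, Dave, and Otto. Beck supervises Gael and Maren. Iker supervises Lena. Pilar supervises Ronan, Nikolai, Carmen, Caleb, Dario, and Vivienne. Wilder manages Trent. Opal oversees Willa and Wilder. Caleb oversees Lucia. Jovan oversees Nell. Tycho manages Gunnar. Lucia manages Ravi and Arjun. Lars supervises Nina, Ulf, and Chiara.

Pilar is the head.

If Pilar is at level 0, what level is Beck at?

Chain from Beck up to Pilar: Beck → Vivienne → Pilar. That is 2 steps up, so Beck is 2 levels below Pilar.

2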